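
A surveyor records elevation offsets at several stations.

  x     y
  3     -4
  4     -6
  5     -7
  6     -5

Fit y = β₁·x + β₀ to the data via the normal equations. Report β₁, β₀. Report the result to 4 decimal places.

Sums needed: Σx·x = 86, Σx = 18, Σ1 = 4.
Moment sums: Σx·y = -101, Σy = -22.
So AᵀA·[β₁, β₀]ᵀ = Aᵀy: [[86, 18]; [18, 4]]·[β₁, β₀]ᵀ = [-101, -22]ᵀ.
Eliminating β₀: 4·(row 1) − 18·(row 2) gives 20·β₁ = 4·(-101) − 18·(-22) = -8, so β₁ = -2/5.
Then β₀ = ((-22) − 18·(-2/5))/4 = -37/10.

β₁ = -0.4000, β₀ = -3.7000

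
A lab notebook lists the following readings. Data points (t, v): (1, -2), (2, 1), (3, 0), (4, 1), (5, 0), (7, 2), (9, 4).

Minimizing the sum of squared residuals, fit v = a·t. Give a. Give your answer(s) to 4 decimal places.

Normal-equation sums: Σt·t = 185.
Right-hand side: Σt·v = 54.
a = 54/185 = 0.291892.

a = 0.2919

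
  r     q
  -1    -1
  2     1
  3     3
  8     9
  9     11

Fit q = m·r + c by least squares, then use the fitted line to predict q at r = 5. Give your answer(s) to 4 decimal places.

Normal-equation sums: Σr·r = 159, Σr = 21, Σ1 = 5.
And Σr·q = 183, Σq = 23.
Normal equations: [[159, 21]; [21, 5]]·[m, c]ᵀ = [183, 23]ᵀ.
Eliminating c: 5·(row 1) − 21·(row 2) gives 354·m = 5·183 − 21·23 = 432, so m = 72/59.
Then c = (23 − 21·(72/59))/5 = -31/59.
At r = 5: q̂ = (72/59)·(5) + (-31/59)·(1) = 329/59.

q̂ = 5.5763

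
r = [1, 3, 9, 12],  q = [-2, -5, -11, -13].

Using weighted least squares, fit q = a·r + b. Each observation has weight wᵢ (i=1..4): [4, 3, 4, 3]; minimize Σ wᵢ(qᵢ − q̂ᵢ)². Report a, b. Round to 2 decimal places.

a = -1.01, b = -1.44

The normal equations are: 787·a + 85·b = -917;  85·a + 14·b = -106.
(Σwᵢ·r·r = 787, Σwᵢ·r = 85, Σwᵢ·1 = 14, Σwᵢ·r·q = -917, Σwᵢ·q = -106.)
det = 787·14 − 85² = 3793.
a = ((-917)·14 − 85·(-106))/3793 = -3828/3793; b = (787·(-106) − 85·(-917))/3793 = -5477/3793.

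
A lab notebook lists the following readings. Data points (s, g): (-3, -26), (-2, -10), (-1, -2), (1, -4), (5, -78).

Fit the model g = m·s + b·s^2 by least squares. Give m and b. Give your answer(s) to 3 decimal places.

m = -0.583, b = -3.008

The normal system MᵀM·[m, b]ᵀ = Mᵀg is [[40, 90]; [90, 724]]·[m, b]ᵀ = [-294, -2230]ᵀ.
Eliminating b: 724·(row 1) − 90·(row 2) gives 20860·m = 724·(-294) − 90·(-2230) = -12156, so m = -3039/5215.
Then b = ((-2230) − 90·(-3039/5215))/724 = -3137/1043.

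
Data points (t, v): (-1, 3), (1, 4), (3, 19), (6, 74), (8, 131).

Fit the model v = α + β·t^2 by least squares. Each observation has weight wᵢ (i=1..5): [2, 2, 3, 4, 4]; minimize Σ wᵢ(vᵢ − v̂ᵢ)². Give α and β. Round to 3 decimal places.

α = 1.154, β = 2.027

Normal-equation sums: Σwᵢ·1 = 15, Σwᵢ·t^2 = 431, Σwᵢ·t^2·t^2 = 21815.
Moment sums: Σwᵢ·v = 891, Σwᵢ·t^2·v = 44719.
Determinant 15·21815 − 431² = 141464.
α = (891·21815 − 431·44719)/141464 = 40819/35366; β = (15·44719 − 431·891)/141464 = 71691/35366.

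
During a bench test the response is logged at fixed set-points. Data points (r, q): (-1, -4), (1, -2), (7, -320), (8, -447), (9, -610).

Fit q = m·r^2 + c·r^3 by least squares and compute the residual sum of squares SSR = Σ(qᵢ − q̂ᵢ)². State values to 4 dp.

Setting ∂/∂m … = 0 gives: 13060·m + 108624·c = -93704;  108624·m + 911236·c = -783312.
(Σr^2·r^2 = 13060, Σr^2·r^3 = 108624, Σr^3·r^3 = 911236, Σr^2·q = -93704, Σr^3·q = -783312.)
Eliminating c: 911236·(row 1) − 108624·(row 2) gives 101568784·m = 911236·(-93704) − 108624·(-783312) = -299975456, so m = -18748466/6348049.
Then c = ((-783312) − 108624·(-18748466/6348049))/911236 = -3221964/6348049.
Residuals: -9865694/6348049, 9274332/6348049, -7567194/6348049, 11969489/6348049, -4872388/6348049; SSR = 64211289/6348049.

SSR = 10.1151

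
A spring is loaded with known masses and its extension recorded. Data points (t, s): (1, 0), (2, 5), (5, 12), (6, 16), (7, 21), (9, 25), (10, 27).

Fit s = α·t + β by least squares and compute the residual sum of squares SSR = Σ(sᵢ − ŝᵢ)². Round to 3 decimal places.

SSR = 8.000

Normal-equation sums: Σt·t = 296, Σt = 40, Σ1 = 7.
Right-hand side: Σt·s = 808, Σs = 106.
Eliminating β: 7·(row 1) − 40·(row 2) gives 472·α = 7·808 − 40·106 = 1416, so α = 3.
Then β = (106 − 40·3)/7 = -2.
Residuals: -1, 1, -1, 0, 2, 0, -1; SSR = 8.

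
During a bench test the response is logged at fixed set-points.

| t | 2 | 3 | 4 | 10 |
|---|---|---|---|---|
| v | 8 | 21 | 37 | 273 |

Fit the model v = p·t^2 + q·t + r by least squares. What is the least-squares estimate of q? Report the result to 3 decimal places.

q = -3.912

Entries of XᵀX: Σt^2·t^2 = 10353, Σt^2·t = 1099, Σt^2 = 129, Σt·t = 129, Σt = 19, Σ1 = 4.
And Σt^2·v = 28113, Σt·v = 2957, Σv = 339.
Inverting the 3×3 Gram matrix, [p, q, r]ᵀ = [4351/1412, -27621/7060, 6984/1765]ᵀ.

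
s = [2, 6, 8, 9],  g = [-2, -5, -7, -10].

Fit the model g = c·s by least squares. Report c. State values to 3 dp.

c = -0.973

The normal equations are: 185·c = -180.
c = (-180)/185 = -0.972973.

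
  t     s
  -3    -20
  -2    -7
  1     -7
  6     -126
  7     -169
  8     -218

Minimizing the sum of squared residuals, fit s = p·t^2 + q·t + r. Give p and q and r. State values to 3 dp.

p = -3.050, q = -2.717, r = -0.614

The normal system XᵀX·[p, q, r]ᵀ = Xᵀs is [[7891, 1037, 163]; [1037, 163, 17]; [163, 17, 6]]·[p, q, r]ᵀ = [-26984, -3616, -547]ᵀ.
Inverting the 3×3 Gram matrix, [p, q, r]ᵀ = [-101915/33416, -90783/33416, -5129/8354]ᵀ.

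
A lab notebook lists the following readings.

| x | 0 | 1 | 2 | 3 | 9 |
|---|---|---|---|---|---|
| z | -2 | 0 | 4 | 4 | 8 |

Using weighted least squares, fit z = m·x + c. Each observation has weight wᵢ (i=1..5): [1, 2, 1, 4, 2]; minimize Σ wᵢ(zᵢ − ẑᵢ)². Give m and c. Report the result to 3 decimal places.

MᵀWM·[m, c]ᵀ = MᵀWz reads: 204·m + 34·c = 200;  34·m + 10·c = 34.
(Σwᵢ·x·x = 204, Σwᵢ·x = 34, Σwᵢ·1 = 10, Σwᵢ·x·z = 200, Σwᵢ·z = 34.)
Δ = 204·10 − 34² = 884.
m = (200·10 − 34·34)/884 = 211/221; c = (204·34 − 34·200)/884 = 2/13.

m = 0.955, c = 0.154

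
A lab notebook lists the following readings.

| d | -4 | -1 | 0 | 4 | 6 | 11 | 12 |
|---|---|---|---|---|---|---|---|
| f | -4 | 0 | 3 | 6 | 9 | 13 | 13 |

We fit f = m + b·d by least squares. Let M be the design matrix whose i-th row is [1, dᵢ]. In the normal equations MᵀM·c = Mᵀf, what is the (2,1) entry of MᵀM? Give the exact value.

28

Row 2 ↔ basis d, column 1 ↔ basis 1, so (MᵀM)_{2,1} = Σᵢ d = (-4)·(1) + (-1)·(1) + (0)·(1) + (4)·(1) + (6)·(1) + (11)·(1) + (12)·(1) = 28.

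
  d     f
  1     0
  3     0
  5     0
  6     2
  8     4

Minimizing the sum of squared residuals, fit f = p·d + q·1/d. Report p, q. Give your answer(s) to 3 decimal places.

p = 0.355, q = -0.789

Entries of XᵀX: Σd·d = 135, Σd·1/d = 5, Σ1/d·1/d = 17201/14400.
For Xᵀf: Σd·f = 44, Σ1/d·f = 5/6.
det = 135·(17201/14400) − 5² = 43603/320.
p = (44·(17201/14400) − 5·(5/6))/(43603/320) = 696844/1962135; q = (135·(5/6) − 5·44)/(43603/320) = -34400/43603.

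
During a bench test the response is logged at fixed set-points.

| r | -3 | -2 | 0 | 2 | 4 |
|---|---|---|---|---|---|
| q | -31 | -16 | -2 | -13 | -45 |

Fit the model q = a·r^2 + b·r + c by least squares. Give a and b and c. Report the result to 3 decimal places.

a = -2.874, b = 0.847, c = -2.602

Normal-equation sums: Σr^2·r^2 = 369, Σr^2·r = 37, Σr^2 = 33, Σr·r = 33, Σr = 1, Σ1 = 5.
Right-hand side: Σr^2·q = -1115, Σr·q = -81, Σq = -107.
So MᵀM·[a, b, c]ᵀ = Mᵀq: [[369, 37, 33]; [37, 33, 1]; [33, 1, 5]]·[a, b, c]ᵀ = [-1115, -81, -107]ᵀ.
Row-reducing yields a = -3624/1261, b = 2135/2522, c = -6561/2522.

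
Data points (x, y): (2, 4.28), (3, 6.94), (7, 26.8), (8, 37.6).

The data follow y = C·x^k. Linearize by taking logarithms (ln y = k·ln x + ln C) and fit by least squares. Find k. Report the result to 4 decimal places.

Linearized form: ln y = k·ln x + ln C. From the 4 transformed points,
Σln x = 5.8171, Σ(ln x)² = 9.7980, Σln y = 10.3067, Σln x·ln y = 17.0772.
Normal system: [[9.7980, 5.8171]; [5.8171, 4]]·[k, ln C]ᵀ = [17.0772, 10.3067]ᵀ.
Δ = 9.7980·4 − (5.8171)² = 5.3534; k = (17.0772·4 − 5.8171·10.3067)/5.3534 = 1.56049, ln C = (9.7980·10.3067 − 5.8171·17.0772)/5.3534 = 0.30728.

k = 1.5605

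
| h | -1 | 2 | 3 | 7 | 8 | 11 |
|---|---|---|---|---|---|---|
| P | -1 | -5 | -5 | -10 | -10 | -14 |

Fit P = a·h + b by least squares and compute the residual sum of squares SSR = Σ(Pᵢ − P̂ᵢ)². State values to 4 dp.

SSR = 1.2449

Entries of AᵀA: Σh·h = 248, Σh = 30, Σ1 = 6.
Moment sums: Σh·P = -328, ΣP = -45.
AᵀA·[a, b]ᵀ = AᵀP becomes [[248, 30]; [30, 6]]·[a, b]ᵀ = [-328, -45]ᵀ.
det = 248·6 − 30² = 588.
a = ((-328)·6 − 30·(-45))/588 = -103/98; b = (248·(-45) − 30·(-328))/588 = -110/49.
Residuals: 19/98, -32/49, 39/98, -39/98, 32/49, -19/98; SSR = 61/49.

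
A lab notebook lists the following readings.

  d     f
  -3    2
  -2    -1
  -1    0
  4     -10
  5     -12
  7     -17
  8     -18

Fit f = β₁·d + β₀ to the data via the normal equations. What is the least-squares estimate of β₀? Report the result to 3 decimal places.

Compute the Gram sums: Σd·d = 168, Σd = 18, Σ1 = 7.
For Mᵀf: Σd·f = -367, Σf = -56.
Normal equations: [[168, 18]; [18, 7]]·[β₁, β₀]ᵀ = [-367, -56]ᵀ.
Determinant 168·7 − 18² = 852.
β₁ = ((-367)·7 − 18·(-56))/852 = -1561/852; β₀ = (168·(-56) − 18·(-367))/852 = -467/142.

β₀ = -3.289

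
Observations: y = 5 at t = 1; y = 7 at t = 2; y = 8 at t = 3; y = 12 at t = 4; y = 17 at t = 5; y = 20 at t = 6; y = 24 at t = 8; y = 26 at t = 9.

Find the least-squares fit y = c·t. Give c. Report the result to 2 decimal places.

AᵀA·[c]ᵀ = Aᵀy reads: 236·c = 722.
(Σt·t = 236, Σt·y = 722.)
Hence c = 722 / 236 ≈ 3.05932.

c = 3.06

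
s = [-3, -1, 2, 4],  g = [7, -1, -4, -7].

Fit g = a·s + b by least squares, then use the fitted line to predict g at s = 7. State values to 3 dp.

ĝ = -13.241

Compute the Gram sums: Σs·s = 30, Σs = 2, Σ1 = 4.
And Σs·g = -56, Σg = -5.
Eliminating b: 4·(row 1) − 2·(row 2) gives 116·a = 4·(-56) − 2·(-5) = -214, so a = -107/58.
Then b = ((-5) − 2·(-107/58))/4 = -19/58.
At s = 7: ĝ = (-107/58)·(7) + (-19/58)·(1) = -384/29.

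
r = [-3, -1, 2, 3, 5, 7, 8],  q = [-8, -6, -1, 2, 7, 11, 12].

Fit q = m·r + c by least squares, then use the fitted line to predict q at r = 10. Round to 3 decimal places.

q̂ = 16.071

Sums needed: Σr·r = 161, Σr = 21, Σ1 = 7.
Moment sums: Σr·q = 242, Σq = 17.
Δ = 161·7 − 21² = 686.
m = (242·7 − 21·17)/686 = 191/98; c = (161·17 − 21·242)/686 = -335/98.
At r = 10: q̂ = (191/98)·(10) + (-335/98)·(1) = 225/14.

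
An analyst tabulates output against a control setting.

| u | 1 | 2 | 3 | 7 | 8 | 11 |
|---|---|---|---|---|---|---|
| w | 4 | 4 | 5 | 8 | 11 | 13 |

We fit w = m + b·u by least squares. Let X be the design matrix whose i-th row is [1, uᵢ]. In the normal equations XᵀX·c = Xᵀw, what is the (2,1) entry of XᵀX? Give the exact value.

32

Row 2 ↔ basis u, column 1 ↔ basis 1, so (XᵀX)_{2,1} = Σᵢ u = (1)·(1) + (2)·(1) + (3)·(1) + (7)·(1) + (8)·(1) + (11)·(1) = 32.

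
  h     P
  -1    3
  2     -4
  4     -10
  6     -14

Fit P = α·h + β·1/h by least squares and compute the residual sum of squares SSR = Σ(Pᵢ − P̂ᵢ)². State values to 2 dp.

SSR = 1.14

Setting ∂/∂α … = 0 gives: 57·α + 4·β = -135;  4·α + (193/144)·β = -59/6.
(Σh·h = 57, Σh·1/h = 4, Σ1/h·1/h = 193/144, Σh·P = -135, Σ1/h·P = -59/6.)
Determinant 57·(193/144) − 4² = 2899/48.
α = ((-135)·(193/144) − 4·(-59/6))/(2899/48) = -6797/2899; β = (57·(-59/6) − 4·(-135))/(2899/48) = -984/2899.
Residuals: 916/2899, 2490/2899, -1556/2899, 360/2899; SSR = 3308/2899.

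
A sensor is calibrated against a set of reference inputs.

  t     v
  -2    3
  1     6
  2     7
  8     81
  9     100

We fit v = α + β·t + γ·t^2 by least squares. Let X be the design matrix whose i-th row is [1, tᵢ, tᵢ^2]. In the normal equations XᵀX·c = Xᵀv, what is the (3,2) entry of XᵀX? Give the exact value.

Row 3 ↔ basis t^2, column 2 ↔ basis t, so (XᵀX)_{3,2} = Σᵢ (t^2)·(t) = (4)·(-2) + (1)·(1) + (4)·(2) + (64)·(8) + (81)·(9) = 1242.

1242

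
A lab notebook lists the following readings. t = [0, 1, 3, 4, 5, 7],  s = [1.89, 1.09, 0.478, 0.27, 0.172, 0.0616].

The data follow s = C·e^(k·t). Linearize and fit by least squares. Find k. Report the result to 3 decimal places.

Taking logs, ln s = k·t + ln C, so regress ln s on t.
XᵀX = [[100.0000, 20.0000]; [20.0000, 6]], rhs = [-35.6765, -5.8721]ᵀ  (here Σt = 20.0000, Σ(t)² = 100.0000, Σln s = -5.8721, Σt·ln s = -35.6765).
Solving (det = 200.0000): k = -0.48309, ln C = 0.63162.

k = -0.483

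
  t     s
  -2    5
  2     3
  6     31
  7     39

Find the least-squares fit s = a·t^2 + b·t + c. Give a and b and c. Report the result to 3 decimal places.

Sums needed: Σt^2·t^2 = 3729, Σt^2·t = 559, Σt^2 = 93, Σt·t = 93, Σt = 13, Σ1 = 4.
For Mᵀs: Σt^2·s = 3059, Σt·s = 455, Σs = 78.
Normal equations: [[3729, 559, 93]; [559, 93, 13]; [93, 13, 4]]·[a, b, c]ᵀ = [3059, 455, 78]ᵀ.
Inverting the 3×3 Gram matrix, [a, b, c]ᵀ = [5737/6796, -2041/6796, 2885/3398]ᵀ.

a = 0.844, b = -0.300, c = 0.849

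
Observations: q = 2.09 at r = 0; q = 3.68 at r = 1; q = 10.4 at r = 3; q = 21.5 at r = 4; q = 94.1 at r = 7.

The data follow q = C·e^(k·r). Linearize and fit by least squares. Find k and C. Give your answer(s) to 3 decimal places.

Let Y = ln q. Fitting Y = k·r + ln C by least squares:
AᵀA = [[75.0000, 15.0000]; [15.0000, 5]], rhs = [52.4110, 11.9943]ᵀ  (here Σr = 15.0000, Σ(r)² = 75.0000, Σln q = 11.9943, Σr·ln q = 52.4110).
Δ = 75.0000·5 − (15.0000)² = 150.0000; k = (52.4110·5 − 15.0000·11.9943)/150.0000 = 0.54761, ln C = (75.0000·11.9943 − 15.0000·52.4110)/150.0000 = 0.75604, so C = exp(0.75604) = 2.12983.

k = 0.548, C = 2.130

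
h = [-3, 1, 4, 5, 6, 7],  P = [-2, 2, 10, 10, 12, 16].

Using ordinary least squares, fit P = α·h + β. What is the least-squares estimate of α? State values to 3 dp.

α = 1.760

Compute the Gram sums: Σh·h = 136, Σh = 20, Σ1 = 6.
And Σh·P = 282, ΣP = 48.
MᵀM·[α, β]ᵀ = MᵀP becomes [[136, 20]; [20, 6]]·[α, β]ᵀ = [282, 48]ᵀ.
Eliminating β: 6·(row 1) − 20·(row 2) gives 416·α = 6·282 − 20·48 = 732, so α = 183/104.
Then β = (48 − 20·(183/104))/6 = 111/52.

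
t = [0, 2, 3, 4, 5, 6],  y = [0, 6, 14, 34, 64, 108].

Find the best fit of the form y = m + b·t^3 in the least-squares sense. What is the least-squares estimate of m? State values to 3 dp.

From the data, Σ1 = 6, Σt^3 = 440, Σt^3·t^3 = 67170.
For Aᵀy: Σy = 226, Σt^3·y = 33930.
So AᵀA·[m, b]ᵀ = Aᵀy: [[6, 440]; [440, 67170]]·[m, b]ᵀ = [226, 33930]ᵀ.
Eliminating b: 67170·(row 1) − 440·(row 2) gives 209420·m = 67170·226 − 440·33930 = 251220, so m = 12561/10471.
Then b = (33930 − 440·(12561/10471))/67170 = 5207/10471.

m = 1.200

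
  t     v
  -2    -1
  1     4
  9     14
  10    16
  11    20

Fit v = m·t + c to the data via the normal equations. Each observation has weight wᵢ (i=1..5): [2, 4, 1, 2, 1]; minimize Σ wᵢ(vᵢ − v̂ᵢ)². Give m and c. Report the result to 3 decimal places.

m = 1.441, c = 2.236

Entries of XᵀWX: Σwᵢ·t·t = 414, Σwᵢ·t = 40, Σwᵢ·1 = 10.
For XᵀWv: Σwᵢ·t·v = 686, Σwᵢ·v = 80.
So XᵀWX·[m, c]ᵀ = XᵀWv: [[414, 40]; [40, 10]]·[m, c]ᵀ = [686, 80]ᵀ.
Eliminating c: 10·(row 1) − 40·(row 2) gives 2540·m = 10·686 − 40·80 = 3660, so m = 183/127.
Then c = (80 − 40·(183/127))/10 = 284/127.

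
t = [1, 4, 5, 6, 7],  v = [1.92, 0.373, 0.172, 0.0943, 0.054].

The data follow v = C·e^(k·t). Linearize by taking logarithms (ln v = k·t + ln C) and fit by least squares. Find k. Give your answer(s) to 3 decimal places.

Linearized form: ln v = k·t + ln C. From the 5 transformed points,
Σt = 23.0000, Σ(t)² = 127.0000, Σln v = -7.3742, Σt·ln v = -46.6927.
Equations: 127.0000·k + 23.0000·ln C = -46.6927;  23.0000·k + 5·ln C = -7.3742.
Slope k = (n·Σt·ln v − Σt·Σln v)/(n·Σ(t)² − (Σt)²) = (5·-46.6927 − 23.0000·-7.3742)/106.0000 = -0.60243; ln C = (Σln v − k·Σt)/n = 1.29637.

k = -0.602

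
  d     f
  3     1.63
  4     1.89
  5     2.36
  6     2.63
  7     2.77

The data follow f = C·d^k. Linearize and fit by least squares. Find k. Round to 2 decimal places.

k = 0.67

Linearized form: ln f = k·ln d + ln C. From the 5 transformed points,
Σln d = 7.8320, Σ(ln d)² = 12.7160, Σln f = 3.9696, Σln d·ln f = 6.5164.
Equations: 12.7160·k + 7.8320·ln C = 6.5164;  7.8320·k + 5·ln C = 3.9696.
Solving (det = 2.2397): k = 0.66600, ln C = -0.24930.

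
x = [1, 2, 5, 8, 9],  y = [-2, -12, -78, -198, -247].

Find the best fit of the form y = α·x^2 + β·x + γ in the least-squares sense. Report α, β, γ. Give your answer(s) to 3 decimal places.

α = -2.897, β = -1.794, γ = 2.952

From the data, Σx^2·x^2 = 11299, Σx^2·x = 1375, Σx^2 = 175, Σx·x = 175, Σx = 25, Σ1 = 5.
Right-hand side: Σx^2·y = -34679, Σx·y = -4223, Σy = -537.
Row-reducing yields α = -84/29, β = -1301/725, γ = 428/145.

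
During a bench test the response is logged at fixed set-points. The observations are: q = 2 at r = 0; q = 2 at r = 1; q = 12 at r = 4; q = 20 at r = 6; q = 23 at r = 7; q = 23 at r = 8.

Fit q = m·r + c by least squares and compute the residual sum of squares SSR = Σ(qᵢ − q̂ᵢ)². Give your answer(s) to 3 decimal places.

Setting ∂/∂m … = 0 gives: 166·m + 26·c = 515;  26·m + 6·c = 82.
(Σr·r = 166, Σr = 26, Σ1 = 6, Σr·q = 515, Σq = 82.)
Eliminating c: 6·(row 1) − 26·(row 2) gives 320·m = 6·515 − 26·82 = 958, so m = 479/160.
Then c = (82 − 26·(479/160))/6 = 111/160.
Residuals: 209/160, -27/16, -107/160, 43/32, 27/20, -263/160; SSR = 1813/160.

SSR = 11.331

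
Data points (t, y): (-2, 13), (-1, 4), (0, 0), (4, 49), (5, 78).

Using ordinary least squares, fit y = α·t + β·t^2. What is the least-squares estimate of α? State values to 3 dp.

α = -0.327

Compute the Gram sums: Σt·t = 46, Σt·t^2 = 180, Σt^2·t^2 = 898.
Right-hand side: Σt·y = 556, Σt^2·y = 2790.
Δ = 46·898 − 180² = 8908.
α = (556·898 − 180·2790)/8908 = -728/2227; β = (46·2790 − 180·556)/8908 = 7065/2227.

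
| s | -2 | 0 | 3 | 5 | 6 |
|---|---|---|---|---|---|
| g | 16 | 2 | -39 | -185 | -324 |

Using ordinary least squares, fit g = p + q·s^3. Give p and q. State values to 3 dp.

p = 2.773, q = -1.511

Forming XᵀX = [[5, 360]; [360, 63074]] and Xᵀg = [-530, -94290]ᵀ gives XᵀX·[p, q]ᵀ = Xᵀg.
Eliminating q: 63074·(row 1) − 360·(row 2) gives 185770·p = 63074·(-530) − 360·(-94290) = 515180, so p = 51518/18577.
Then q = ((-94290) − 360·(51518/18577))/63074 = -28065/18577.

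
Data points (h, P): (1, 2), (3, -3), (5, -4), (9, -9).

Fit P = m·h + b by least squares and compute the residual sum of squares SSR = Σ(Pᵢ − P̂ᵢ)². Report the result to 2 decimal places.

AᵀA·[m, b]ᵀ = AᵀP reads: 116·m + 18·b = -108;  18·m + 4·b = -14.
Δ = 116·4 − 18² = 140.
m = ((-108)·4 − 18·(-14))/140 = -9/7; b = (116·(-14) − 18·(-108))/140 = 16/7.
Residuals: 1, -10/7, 1/7, 2/7; SSR = 22/7.

SSR = 3.14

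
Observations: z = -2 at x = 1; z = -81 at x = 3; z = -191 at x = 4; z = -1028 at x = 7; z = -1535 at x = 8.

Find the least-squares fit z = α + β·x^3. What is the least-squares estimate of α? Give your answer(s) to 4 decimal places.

α = 0.6501

The normal equations are: 5·α + 947·β = -2837;  947·α + 384619·β = -1152937.
(Σ1 = 5, Σx^3 = 947, Σx^3·x^3 = 384619, Σz = -2837, Σx^3·z = -1152937.)
Δ = 5·384619 − 947² = 1026286.
α = ((-2837)·384619 − 947·(-1152937))/1026286 = 333618/513143; β = (5·(-1152937) − 947·(-2837))/1026286 = -1539023/513143.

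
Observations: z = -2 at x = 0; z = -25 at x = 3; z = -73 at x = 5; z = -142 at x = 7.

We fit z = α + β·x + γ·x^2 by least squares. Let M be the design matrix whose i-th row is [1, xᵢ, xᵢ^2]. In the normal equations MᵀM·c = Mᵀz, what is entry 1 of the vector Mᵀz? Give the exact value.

-242

Entry 1 ↔ basis 1, so (Mᵀz)_{1} = Σᵢ zᵢ = (1)·(-2) + (1)·(-25) + (1)·(-73) + (1)·(-142) = -242.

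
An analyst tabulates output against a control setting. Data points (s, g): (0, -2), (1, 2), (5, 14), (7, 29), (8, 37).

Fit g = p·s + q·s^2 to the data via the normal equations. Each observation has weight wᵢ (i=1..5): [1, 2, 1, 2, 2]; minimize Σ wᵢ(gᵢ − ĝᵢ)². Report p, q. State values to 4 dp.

Forming XᵀWX = [[253, 1837]; [1837, 13621]] and XᵀWg = [1072, 7932]ᵀ gives XᵀWX·[p, q]ᵀ = XᵀWg.
Δ = 253·13621 − 1837² = 71544.
p = (1072·13621 − 1837·7932)/71544 = 7657/17886; q = (253·7932 − 1837·1072)/71544 = 853/1626.

p = 0.4281, q = 0.5246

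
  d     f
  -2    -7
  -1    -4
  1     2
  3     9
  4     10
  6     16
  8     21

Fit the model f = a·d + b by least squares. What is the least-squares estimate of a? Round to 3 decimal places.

Forming AᵀA = [[131, 19]; [19, 7]] and Aᵀf = [351, 47]ᵀ gives AᵀA·[a, b]ᵀ = Aᵀf.
Determinant 131·7 − 19² = 556.
a = (351·7 − 19·47)/556 = 391/139; b = (131·47 − 19·351)/556 = -128/139.

a = 2.813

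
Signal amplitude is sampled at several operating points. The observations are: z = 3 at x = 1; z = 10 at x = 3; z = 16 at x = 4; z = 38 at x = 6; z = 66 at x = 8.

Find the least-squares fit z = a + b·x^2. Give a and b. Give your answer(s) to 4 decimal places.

a = 1.0587, b = 1.0135

AᵀA·[a, b]ᵀ = Aᵀz reads: 5·a + 126·b = 133;  126·a + 5730·b = 5941.
Eliminating b: 5730·(row 1) − 126·(row 2) gives 12774·a = 5730·133 − 126·5941 = 13524, so a = 2254/2129.
Then b = (5941 − 126·(2254/2129))/5730 = 12947/12774.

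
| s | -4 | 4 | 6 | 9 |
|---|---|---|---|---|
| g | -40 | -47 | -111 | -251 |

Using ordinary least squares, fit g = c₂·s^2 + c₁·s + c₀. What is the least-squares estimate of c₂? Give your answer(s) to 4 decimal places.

c₂ = -3.0639

Compute the Gram sums: Σs^2·s^2 = 8369, Σs^2·s = 945, Σs^2 = 149, Σs·s = 149, Σs = 15, Σ1 = 4.
Moment sums: Σs^2·g = -25719, Σs·g = -2953, Σg = -449.
So XᵀX·[c₂, c₁, c₀]ᵀ = Xᵀg: [[8369, 945, 149]; [945, 149, 15]; [149, 15, 4]]·[c₂, c₁, c₀]ᵀ = [-25719, -2953, -449]ᵀ.
Row-reducing yields c₂ = -137569/44900, c₁ = -8309/8980, c₀ = 120107/22450.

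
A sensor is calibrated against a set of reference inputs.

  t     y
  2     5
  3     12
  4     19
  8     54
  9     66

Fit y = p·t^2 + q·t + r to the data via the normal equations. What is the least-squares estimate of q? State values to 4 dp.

q = 4.4793

Compute the Gram sums: Σt^2·t^2 = 11010, Σt^2·t = 1340, Σt^2 = 174, Σt·t = 174, Σt = 26, Σ1 = 5.
Right-hand side: Σt^2·y = 9234, Σt·y = 1148, Σy = 156.
So AᵀA·[p, q, r]ᵀ = Aᵀy: [[11010, 1340, 174]; [1340, 174, 26]; [174, 26, 5]]·[p, q, r]ᵀ = [9234, 1148, 156]ᵀ.
Solving the 3×3 system (Gaussian elimination) gives p = 1333/3559, q = 15942/3559, r = -18246/3559.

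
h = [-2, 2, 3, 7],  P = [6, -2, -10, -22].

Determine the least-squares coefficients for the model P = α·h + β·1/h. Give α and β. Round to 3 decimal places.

α = -3.287, β = 4.228

Normal-equation sums: Σh·h = 66, Σh·1/h = 4, Σ1/h·1/h = 557/882.
Moment sums: Σh·P = -200, Σ1/h·P = -220/21.
Normal equations: [[66, 4]; [4, 557/882]]·[α, β]ᵀ = [-200, -220/21]ᵀ.
det = 66·(557/882) − 4² = 3775/147.
α = ((-200)·(557/882) − 4·(-220/21))/(3775/147) = -7444/2265; β = (66·(-220/21) − 4·(-200))/(3775/147) = 3192/755.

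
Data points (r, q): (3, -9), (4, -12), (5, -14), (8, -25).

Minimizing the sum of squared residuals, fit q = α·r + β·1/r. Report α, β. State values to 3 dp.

Setting ∂/∂α … = 0 gives: 114·α + 4·β = -345;  4·α + (3301/14400)·β = -477/40.
Eliminating β: (3301/14400)·(row 1) − 4·(row 2) gives (24319/2400)·α = (3301/14400)·(-345) − 4·(-477/40) = -30131/960, so α = -150655/48638.
Then β = ((-477/40) − 4·(-150655/48638))/(3301/14400) = 49320/24319.

α = -3.097, β = 2.028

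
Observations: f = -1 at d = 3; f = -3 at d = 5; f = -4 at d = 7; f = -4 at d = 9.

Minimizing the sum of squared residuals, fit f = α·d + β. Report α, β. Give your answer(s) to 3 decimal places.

Normal-equation sums: Σd·d = 164, Σd = 24, Σ1 = 4.
For Aᵀf: Σd·f = -82, Σf = -12.
So AᵀA·[α, β]ᵀ = Aᵀf: [[164, 24]; [24, 4]]·[α, β]ᵀ = [-82, -12]ᵀ.
Determinant 164·4 − 24² = 80.
α = ((-82)·4 − 24·(-12))/80 = -1/2; β = (164·(-12) − 24·(-82))/80 = 0.

α = -0.500, β = 0.000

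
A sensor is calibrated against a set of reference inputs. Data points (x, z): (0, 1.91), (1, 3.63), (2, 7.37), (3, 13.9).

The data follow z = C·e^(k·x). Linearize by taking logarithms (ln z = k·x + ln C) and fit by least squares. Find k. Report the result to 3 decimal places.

Taking logs, ln z = k·x + ln C, so regress ln z on x.
AᵀA = [[14.0000, 6.0000]; [6.0000, 4]], rhs = [13.1797, 6.5656]ᵀ  (here Σx = 6.0000, Σ(x)² = 14.0000, Σln z = 6.5656, Σx·ln z = 13.1797).
Slope k = (n·Σx·ln z − Σx·Σln z)/(n·Σ(x)² − (Σx)²) = (4·13.1797 − 6.0000·6.5656)/20.0000 = 0.66625; ln C = (Σln z − k·Σx)/n = 0.64203.

k = 0.666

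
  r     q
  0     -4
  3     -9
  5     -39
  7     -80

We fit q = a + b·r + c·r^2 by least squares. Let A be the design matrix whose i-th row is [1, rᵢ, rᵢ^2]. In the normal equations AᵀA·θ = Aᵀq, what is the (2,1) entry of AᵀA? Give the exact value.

Row 2 ↔ basis r, column 1 ↔ basis 1, so (AᵀA)_{2,1} = Σᵢ r = (0)·(1) + (3)·(1) + (5)·(1) + (7)·(1) = 15.

15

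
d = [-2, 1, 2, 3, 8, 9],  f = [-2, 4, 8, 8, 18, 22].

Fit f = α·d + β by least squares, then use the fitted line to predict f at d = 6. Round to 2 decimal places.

AᵀA·[α, β]ᵀ = Aᵀf reads: 163·α + 21·β = 390;  21·α + 6·β = 58.
(Σd·d = 163, Σd = 21, Σ1 = 6, Σd·f = 390, Σf = 58.)
det = 163·6 − 21² = 537.
α = (390·6 − 21·58)/537 = 374/179; β = (163·58 − 21·390)/537 = 1264/537.
At d = 6: f̂ = (374/179)·(6) + (1264/537)·(1) = 7996/537.

f̂ = 14.89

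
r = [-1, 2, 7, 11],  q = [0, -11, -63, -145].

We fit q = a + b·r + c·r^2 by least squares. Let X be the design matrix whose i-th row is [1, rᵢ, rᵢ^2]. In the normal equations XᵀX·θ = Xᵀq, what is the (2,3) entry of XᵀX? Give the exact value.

Row 2 ↔ basis r, column 3 ↔ basis r^2, so (XᵀX)_{2,3} = Σᵢ (r)·(r^2) = (-1)·(1) + (2)·(4) + (7)·(49) + (11)·(121) = 1681.

1681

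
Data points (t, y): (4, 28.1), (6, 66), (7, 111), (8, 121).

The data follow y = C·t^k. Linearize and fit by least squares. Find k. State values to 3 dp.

Linearized form: ln y = k·ln t + ln C. From the 4 transformed points,
Over the data: Σln t = 7.2034, Σ(ln t)² = 13.2429, Σln y = 17.0307, Σln t·ln y = 31.2681.
Normal system: [[13.2429, 7.2034]; [7.2034, 4]]·[k, ln C]ᵀ = [31.2681, 17.0307]ᵀ.
Solving (det = 1.0824): k = 2.21091, ln C = 0.27617.

k = 2.211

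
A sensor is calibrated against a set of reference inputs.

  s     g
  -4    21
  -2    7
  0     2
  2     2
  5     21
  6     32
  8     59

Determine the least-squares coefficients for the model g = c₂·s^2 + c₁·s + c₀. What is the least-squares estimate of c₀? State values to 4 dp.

Sums needed: Σs^2·s^2 = 6305, Σs^2·s = 789, Σs^2 = 149, Σs·s = 149, Σs = 15, Σ1 = 7.
Right-hand side: Σs^2·g = 5825, Σs·g = 675, Σg = 144.
Solving the 3×3 system (Gaussian elimination) gives c₂ = 526373/509362, c₁ = -518583/509362, c₀ = 192664/254681.

c₀ = 0.7565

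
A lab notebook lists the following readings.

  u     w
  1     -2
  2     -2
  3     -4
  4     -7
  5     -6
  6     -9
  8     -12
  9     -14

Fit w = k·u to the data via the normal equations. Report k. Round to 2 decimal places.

k = -1.49

Entries of XᵀX: Σu·u = 236.
And Σu·w = -352.
So XᵀX·[k]ᵀ = Xᵀw: [[236]]·[k]ᵀ = [-352]ᵀ.
k = (-352)/236 = -1.49153.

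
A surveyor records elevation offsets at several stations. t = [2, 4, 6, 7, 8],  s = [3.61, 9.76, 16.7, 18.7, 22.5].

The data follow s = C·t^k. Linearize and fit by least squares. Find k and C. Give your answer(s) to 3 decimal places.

k = 1.319, C = 1.493

Taking logs, ln s = k·ln t + ln C, so regress ln s on ln t.
XᵀX = [[13.7233, 7.8966]; [7.8966, 5]], rhs = [21.2657, 12.4194]ᵀ  (here Σln t = 7.8966, Σ(ln t)² = 13.7233, Σln s = 12.4194, Σln t·ln s = 21.2657).
Solving (det = 6.2610): k = 1.31893, ln C = 0.40089, so C = exp(0.40089) = 1.49315.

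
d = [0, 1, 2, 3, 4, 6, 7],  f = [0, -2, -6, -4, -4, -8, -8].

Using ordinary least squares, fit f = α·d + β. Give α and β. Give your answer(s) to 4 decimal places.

α = -1.0362, β = -1.1667

Sums needed: Σd·d = 115, Σd = 23, Σ1 = 7.
Right-hand side: Σd·f = -146, Σf = -32.
Δ = 115·7 − 23² = 276.
α = ((-146)·7 − 23·(-32))/276 = -143/138; β = (115·(-32) − 23·(-146))/276 = -7/6.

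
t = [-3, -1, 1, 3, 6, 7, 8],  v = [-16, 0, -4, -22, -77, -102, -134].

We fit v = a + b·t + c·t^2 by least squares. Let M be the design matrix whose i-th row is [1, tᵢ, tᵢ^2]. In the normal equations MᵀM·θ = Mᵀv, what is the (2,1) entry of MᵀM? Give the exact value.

Row 2 ↔ basis t, column 1 ↔ basis 1, so (MᵀM)_{2,1} = Σᵢ t = (-3)·(1) + (-1)·(1) + (1)·(1) + (3)·(1) + (6)·(1) + (7)·(1) + (8)·(1) = 21.

21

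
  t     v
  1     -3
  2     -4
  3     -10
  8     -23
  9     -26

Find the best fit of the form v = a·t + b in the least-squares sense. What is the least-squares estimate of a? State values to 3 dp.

Normal-equation sums: Σt·t = 159, Σt = 23, Σ1 = 5.
For Mᵀv: Σt·v = -459, Σv = -66.
Normal equations: [[159, 23]; [23, 5]]·[a, b]ᵀ = [-459, -66]ᵀ.
Δ = 159·5 − 23² = 266.
a = ((-459)·5 − 23·(-66))/266 = -111/38; b = (159·(-66) − 23·(-459))/266 = 9/38.

a = -2.921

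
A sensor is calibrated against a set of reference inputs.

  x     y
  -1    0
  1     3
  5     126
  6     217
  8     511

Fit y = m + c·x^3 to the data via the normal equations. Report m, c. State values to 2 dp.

From the data, Σ1 = 5, Σx^3 = 853, Σx^3·x^3 = 324427.
For Mᵀy: Σy = 857, Σx^3·y = 324257.
Normal equations: [[5, 853]; [853, 324427]]·[m, c]ᵀ = [857, 324257]ᵀ.
Δ = 5·324427 − 853² = 894526.
m = (857·324427 − 853·324257)/894526 = 721359/447263; c = (5·324257 − 853·857)/894526 = 445132/447263.

m = 1.61, c = 1.00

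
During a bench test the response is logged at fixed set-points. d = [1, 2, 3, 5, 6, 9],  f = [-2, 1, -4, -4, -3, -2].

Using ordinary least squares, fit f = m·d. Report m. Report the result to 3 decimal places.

m = -0.436

The normal system XᵀX·[m]ᵀ = Xᵀf is [[156]]·[m]ᵀ = [-68]ᵀ.
m = (-68)/156 = -0.435897.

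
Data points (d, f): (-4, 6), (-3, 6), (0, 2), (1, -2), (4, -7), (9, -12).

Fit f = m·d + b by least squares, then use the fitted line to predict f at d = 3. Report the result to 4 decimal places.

Entries of AᵀA: Σd·d = 123, Σd = 7, Σ1 = 6.
Right-hand side: Σd·f = -180, Σf = -7.
So AᵀA·[m, b]ᵀ = Aᵀf: [[123, 7]; [7, 6]]·[m, b]ᵀ = [-180, -7]ᵀ.
Determinant 123·6 − 7² = 689.
m = ((-180)·6 − 7·(-7))/689 = -1031/689; b = (123·(-7) − 7·(-180))/689 = 399/689.
At d = 3: f̂ = (-1031/689)·(3) + (399/689)·(1) = -2694/689.

f̂ = -3.9100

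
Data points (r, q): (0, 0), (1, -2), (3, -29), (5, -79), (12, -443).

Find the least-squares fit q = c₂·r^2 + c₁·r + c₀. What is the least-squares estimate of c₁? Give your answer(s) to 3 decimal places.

AᵀA·[c₂, c₁, c₀]ᵀ = Aᵀq reads: 21443·c₂ + 1881·c₁ + 179·c₀ = -66030;  1881·c₂ + 179·c₁ + 21·c₀ = -5800;  179·c₂ + 21·c₁ + 5·c₀ = -553.
(Σr^2·r^2 = 21443, Σr^2·r = 1881, Σr^2 = 179, Σr·r = 179, Σr = 21, Σ1 = 5, Σr^2·q = -66030, Σr·q = -5800, Σq = -553.)
Inverting the 3×3 Gram matrix, [c₂, c₁, c₀]ᵀ = [-169525/56292, -15867/18764, 10756/14073]ᵀ.

c₁ = -0.846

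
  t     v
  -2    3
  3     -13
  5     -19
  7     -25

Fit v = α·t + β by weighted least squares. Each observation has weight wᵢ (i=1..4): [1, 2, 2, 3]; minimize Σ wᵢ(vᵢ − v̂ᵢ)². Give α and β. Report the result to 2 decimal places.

Sums needed: Σwᵢ·t·t = 219, Σwᵢ·t = 35, Σwᵢ·1 = 8.
And Σwᵢ·t·v = -799, Σwᵢ·v = -136.
So XᵀWX·[α, β]ᵀ = XᵀWv: [[219, 35]; [35, 8]]·[α, β]ᵀ = [-799, -136]ᵀ.
Δ = 219·8 − 35² = 527.
α = ((-799)·8 − 35·(-136))/527 = -96/31; β = (219·(-136) − 35·(-799))/527 = -107/31.

α = -3.10, β = -3.45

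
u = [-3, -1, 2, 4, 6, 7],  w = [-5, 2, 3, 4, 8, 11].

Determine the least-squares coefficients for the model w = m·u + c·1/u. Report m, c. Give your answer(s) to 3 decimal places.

The normal equations are: 115·m + 6·c = 160;  6·m + (10385/7056)·c = 71/14.
(Σu·u = 115, Σu·1/u = 6, Σ1/u·1/u = 10385/7056, Σu·w = 160, Σ1/u·w = 71/14.)
det = 115·(10385/7056) − 6² = 940259/7056.
m = (160·(10385/7056) − 6·(71/14))/(940259/7056) = 1446896/940259; c = (115·(71/14) − 6·160)/(940259/7056) = -2658600/940259.

m = 1.539, c = -2.828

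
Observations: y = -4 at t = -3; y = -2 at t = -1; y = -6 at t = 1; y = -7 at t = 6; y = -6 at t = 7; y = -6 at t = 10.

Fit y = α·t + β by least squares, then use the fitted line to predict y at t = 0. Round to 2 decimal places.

ŷ = -4.32

Setting ∂/∂α … = 0 gives: 196·α + 20·β = -136;  20·α + 6·β = -31.
det = 196·6 − 20² = 776.
α = ((-136)·6 − 20·(-31))/776 = -49/194; β = (196·(-31) − 20·(-136))/776 = -839/194.
At t = 0: ŷ = (-49/194)·(0) + (-839/194)·(1) = -839/194.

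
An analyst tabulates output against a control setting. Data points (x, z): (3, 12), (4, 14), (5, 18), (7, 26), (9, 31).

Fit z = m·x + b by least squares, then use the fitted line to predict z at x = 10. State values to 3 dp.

ẑ = 34.879

Normal-equation sums: Σx·x = 180, Σx = 28, Σ1 = 5.
Moment sums: Σx·z = 643, Σz = 101.
Normal equations: [[180, 28]; [28, 5]]·[m, b]ᵀ = [643, 101]ᵀ.
Determinant 180·5 − 28² = 116.
m = (643·5 − 28·101)/116 = 387/116; b = (180·101 − 28·643)/116 = 44/29.
At x = 10: ẑ = (387/116)·(10) + (44/29)·(1) = 2023/58.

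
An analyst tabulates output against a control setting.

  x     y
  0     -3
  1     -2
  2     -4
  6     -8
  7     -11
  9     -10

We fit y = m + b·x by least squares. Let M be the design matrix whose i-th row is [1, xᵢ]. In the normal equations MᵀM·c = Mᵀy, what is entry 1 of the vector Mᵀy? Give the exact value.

Entry 1 ↔ basis 1, so (Mᵀy)_{1} = Σᵢ yᵢ = (1)·(-3) + (1)·(-2) + (1)·(-4) + (1)·(-8) + (1)·(-11) + (1)·(-10) = -38.

-38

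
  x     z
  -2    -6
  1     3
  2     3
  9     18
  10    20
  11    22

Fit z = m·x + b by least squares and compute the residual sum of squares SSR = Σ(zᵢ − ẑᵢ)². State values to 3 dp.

From the data, Σx·x = 311, Σx = 31, Σ1 = 6.
Moment sums: Σx·z = 625, Σz = 60.
det = 311·6 − 31² = 905.
m = (625·6 − 31·60)/905 = 378/181; b = (311·60 − 31·625)/905 = -143/181.
Residuals: -187/181, 308/181, -70/181, -1/181, -17/181, -33/181; SSR = 752/181.

SSR = 4.155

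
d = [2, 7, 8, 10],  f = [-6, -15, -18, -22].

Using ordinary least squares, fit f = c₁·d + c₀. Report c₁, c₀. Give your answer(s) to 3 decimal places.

Normal-equation sums: Σd·d = 217, Σd = 27, Σ1 = 4.
Right-hand side: Σd·f = -481, Σf = -61.
MᵀM·[c₁, c₀]ᵀ = Mᵀf becomes [[217, 27]; [27, 4]]·[c₁, c₀]ᵀ = [-481, -61]ᵀ.
Eliminating c₀: 4·(row 1) − 27·(row 2) gives 139·c₁ = 4·(-481) − 27·(-61) = -277, so c₁ = -277/139.
Then c₀ = ((-61) − 27·(-277/139))/4 = -250/139.

c₁ = -1.993, c₀ = -1.799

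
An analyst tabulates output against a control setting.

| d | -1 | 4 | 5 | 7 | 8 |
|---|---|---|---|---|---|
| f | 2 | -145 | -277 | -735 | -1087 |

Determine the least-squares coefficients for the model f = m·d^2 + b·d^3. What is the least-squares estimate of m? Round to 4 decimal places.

m = -1.1775

The normal system XᵀX·[m, b]ᵀ = Xᵀf is [[7379, 53723]; [53723, 399515]]·[m, b]ᵀ = [-114826, -852556]ᵀ.
Eliminating b: 399515·(row 1) − 53723·(row 2) gives 61860456·m = 399515·(-114826) − 53723·(-852556) = -72843402, so m = -12140567/10310076.
Then b = ((-852556) − 53723·(-12140567/10310076))/399515 = -20368921/10310076.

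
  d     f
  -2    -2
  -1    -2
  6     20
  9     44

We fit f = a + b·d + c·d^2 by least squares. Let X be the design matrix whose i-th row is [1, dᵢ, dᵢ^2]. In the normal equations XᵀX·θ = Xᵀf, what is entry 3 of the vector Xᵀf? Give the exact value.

4274

Entry 3 ↔ basis d^2, so (Xᵀf)_{3} = Σᵢ (d^2)·fᵢ = (4)·(-2) + (1)·(-2) + (36)·(20) + (81)·(44) = 4274.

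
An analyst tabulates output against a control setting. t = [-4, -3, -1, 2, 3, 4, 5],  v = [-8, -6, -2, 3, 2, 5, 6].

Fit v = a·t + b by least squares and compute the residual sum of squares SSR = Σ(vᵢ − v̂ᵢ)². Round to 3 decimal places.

SSR = 4.389

From the data, Σt·t = 80, Σt = 6, Σ1 = 7.
Moment sums: Σt·v = 114, Σv = 0.
MᵀM·[a, b]ᵀ = Mᵀv becomes [[80, 6]; [6, 7]]·[a, b]ᵀ = [114, 0]ᵀ.
Eliminating b: 7·(row 1) − 6·(row 2) gives 524·a = 7·114 − 6·0 = 798, so a = 399/262.
Then b = (0 − 6·(399/262))/7 = -171/131.
Residuals: -79/131, -33/262, 217/262, 165/131, -331/262, 28/131, -81/262; SSR = 575/131.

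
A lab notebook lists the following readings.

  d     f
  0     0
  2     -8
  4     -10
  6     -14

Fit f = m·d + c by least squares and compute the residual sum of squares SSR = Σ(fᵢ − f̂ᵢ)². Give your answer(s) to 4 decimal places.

SSR = 7.2000

MᵀM·[m, c]ᵀ = Mᵀf reads: 56·m + 12·c = -140;  12·m + 4·c = -32.
(Σd·d = 56, Σd = 12, Σ1 = 4, Σd·f = -140, Σf = -32.)
Eliminating c: 4·(row 1) − 12·(row 2) gives 80·m = 4·(-140) − 12·(-32) = -176, so m = -11/5.
Then c = ((-32) − 12·(-11/5))/4 = -7/5.
Residuals: 7/5, -11/5, 1/5, 3/5; SSR = 36/5.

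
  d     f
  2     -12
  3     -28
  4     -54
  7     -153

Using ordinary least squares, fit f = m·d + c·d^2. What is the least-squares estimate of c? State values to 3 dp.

c = -3.032

Normal-equation sums: Σd·d = 78, Σd·d^2 = 442, Σd^2·d^2 = 2754.
And Σd·f = -1395, Σd^2·f = -8661.
So MᵀM·[m, c]ᵀ = Mᵀf: [[78, 442]; [442, 2754]]·[m, c]ᵀ = [-1395, -8661]ᵀ.
det = 78·2754 − 442² = 19448.
m = ((-1395)·2754 − 442·(-8661))/19448 = -201/286; c = (78·(-8661) − 442·(-1395))/19448 = -567/187.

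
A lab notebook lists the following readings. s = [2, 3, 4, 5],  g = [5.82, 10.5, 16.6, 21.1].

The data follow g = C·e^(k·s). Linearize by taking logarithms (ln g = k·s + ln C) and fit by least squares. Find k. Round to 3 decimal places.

With ln gᵢ as the transformed response and sᵢ as the regressor:
Σs = 14.0000, Σ(s)² = 54.0000, Σln g = 9.9714, Σs·ln g = 37.0607.
Equations: 54.0000·k + 14.0000·ln C = 37.0607;  14.0000·k + 4·ln C = 9.9714.
Δ = 54.0000·4 − (14.0000)² = 20.0000; k = (37.0607·4 − 14.0000·9.9714)/20.0000 = 0.43219, ln C = (54.0000·9.9714 − 14.0000·37.0607)/20.0000 = 0.98016.

k = 0.432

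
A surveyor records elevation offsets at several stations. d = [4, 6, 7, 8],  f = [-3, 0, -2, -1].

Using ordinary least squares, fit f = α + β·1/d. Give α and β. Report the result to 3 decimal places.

α = 1.000, β = -14.609

With design matrix M, MᵀM = [[4, 115/168]; [115/168, 3565/28224]] and Mᵀf = [-6, -65/56]ᵀ.
Determinant 4·(3565/28224) − (115/168)² = 115/3136.
α = ((-6)·(3565/28224) − (115/168)·(-65/56))/(115/3136) = 1; β = (4·(-65/56) − (115/168)·(-6))/(115/3136) = -336/23.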